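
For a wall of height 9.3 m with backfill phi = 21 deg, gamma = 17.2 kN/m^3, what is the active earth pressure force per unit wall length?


Compute active earth pressure coefficient:
Ka = tan^2(45 - phi/2) = tan^2(34.5) = 0.472355
Compute active force:
Pa = 0.5 * Ka * gamma * H^2
Pa = 0.5 * 0.472355 * 17.2 * 9.3^2
Pa = 351.34 kN/m


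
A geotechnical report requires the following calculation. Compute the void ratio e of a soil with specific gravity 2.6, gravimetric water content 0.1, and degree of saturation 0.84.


Using the relation e = Gs * w / S
e = 2.6 * 0.1 / 0.84
e = 0.3095


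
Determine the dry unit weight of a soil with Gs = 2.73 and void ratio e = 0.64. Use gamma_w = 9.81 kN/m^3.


Using gamma_d = Gs * gamma_w / (1 + e)
gamma_d = 2.73 * 9.81 / (1 + 0.64)
gamma_d = 2.73 * 9.81 / 1.64
gamma_d = 16.33 kN/m^3


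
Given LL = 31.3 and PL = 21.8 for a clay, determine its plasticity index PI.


Using PI = LL - PL
PI = 31.3 - 21.8
PI = 9.5


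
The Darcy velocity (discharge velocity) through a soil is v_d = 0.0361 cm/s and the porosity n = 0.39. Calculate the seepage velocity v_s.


Using v_s = v_d / n
v_s = 0.0361 / 0.39
v_s = 0.09256 cm/s


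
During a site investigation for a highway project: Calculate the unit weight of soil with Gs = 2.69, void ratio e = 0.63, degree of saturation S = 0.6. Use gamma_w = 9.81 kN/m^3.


Using gamma = gamma_w * (Gs + S*e) / (1 + e)
Numerator: Gs + S*e = 2.69 + 0.6*0.63 = 3.068
Denominator: 1 + e = 1 + 0.63 = 1.63
gamma = 9.81 * 3.068 / 1.63
gamma = 18.464 kN/m^3


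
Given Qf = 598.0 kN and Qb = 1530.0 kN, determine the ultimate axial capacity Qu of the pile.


Using Qu = Qf + Qb
Qu = 598.0 + 1530.0
Qu = 2128.0 kN


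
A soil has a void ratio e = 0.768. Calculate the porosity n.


Result: 0.4344

Derivation:
Using the relation n = e / (1 + e)
n = 0.768 / (1 + 0.768)
n = 0.768 / 1.768
n = 0.4344


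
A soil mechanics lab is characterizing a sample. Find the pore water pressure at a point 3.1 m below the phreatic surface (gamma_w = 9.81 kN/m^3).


Using u = gamma_w * h_w
u = 9.81 * 3.1
u = 30.41 kPa


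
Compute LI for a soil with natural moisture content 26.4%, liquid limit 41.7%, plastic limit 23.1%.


Result: 0.177

Derivation:
First compute the plasticity index:
PI = LL - PL = 41.7 - 23.1 = 18.6
Then compute the liquidity index:
LI = (w - PL) / PI
LI = (26.4 - 23.1) / 18.6
LI = 0.177


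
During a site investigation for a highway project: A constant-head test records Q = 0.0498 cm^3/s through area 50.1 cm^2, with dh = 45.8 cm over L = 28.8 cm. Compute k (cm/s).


Compute hydraulic gradient:
i = dh / L = 45.8 / 28.8 = 1.59028
Then apply Darcy's law:
k = Q / (A * i)
k = 0.0498 / (50.1 * 1.59028)
k = 0.0498 / 79.6729
k = 0.000625 cm/s


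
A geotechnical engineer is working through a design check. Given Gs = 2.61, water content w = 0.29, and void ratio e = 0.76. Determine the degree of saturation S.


Result: 0.9959

Derivation:
Using S = Gs * w / e
S = 2.61 * 0.29 / 0.76
S = 0.9959


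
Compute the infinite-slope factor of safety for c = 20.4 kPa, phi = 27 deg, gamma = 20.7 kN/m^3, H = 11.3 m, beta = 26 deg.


Using Fs = c / (gamma*H*sin(beta)*cos(beta)) + tan(phi)/tan(beta)
Cohesion contribution = 20.4 / (20.7*11.3*sin(26)*cos(26))
Cohesion contribution = 0.22135
Friction contribution = tan(27)/tan(26) = 1.04468
Fs = 0.22135 + 1.04468
Fs = 1.266


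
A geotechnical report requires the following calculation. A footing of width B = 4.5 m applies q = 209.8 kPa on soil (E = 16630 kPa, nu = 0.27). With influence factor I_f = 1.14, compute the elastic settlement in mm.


Result: 60.001 mm

Derivation:
Using Se = q * B * (1 - nu^2) * I_f / E
1 - nu^2 = 1 - 0.27^2 = 0.9271
Se = 209.8 * 4.5 * 0.9271 * 1.14 / 16630
Se = 0.060001 m
Convert to mm: Se = 0.060001 * 1000 = 60.001 mm


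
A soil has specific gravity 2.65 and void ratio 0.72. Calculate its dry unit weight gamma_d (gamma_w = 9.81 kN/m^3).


Result: 15.114 kN/m^3

Derivation:
Using gamma_d = Gs * gamma_w / (1 + e)
gamma_d = 2.65 * 9.81 / (1 + 0.72)
gamma_d = 2.65 * 9.81 / 1.72
gamma_d = 15.114 kN/m^3


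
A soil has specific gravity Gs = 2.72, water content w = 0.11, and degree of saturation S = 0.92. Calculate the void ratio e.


Result: 0.3252

Derivation:
Using the relation e = Gs * w / S
e = 2.72 * 0.11 / 0.92
e = 0.3252


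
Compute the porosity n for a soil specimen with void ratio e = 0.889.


Using the relation n = e / (1 + e)
n = 0.889 / (1 + 0.889)
n = 0.889 / 1.889
n = 0.4706


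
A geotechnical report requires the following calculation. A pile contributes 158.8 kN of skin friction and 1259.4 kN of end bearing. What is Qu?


Result: 1418.2 kN

Derivation:
Using Qu = Qf + Qb
Qu = 158.8 + 1259.4
Qu = 1418.2 kN


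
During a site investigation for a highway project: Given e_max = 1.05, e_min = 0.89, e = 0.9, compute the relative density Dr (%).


Using Dr = (e_max - e) / (e_max - e_min) * 100
e_max - e = 1.05 - 0.9 = 0.15
e_max - e_min = 1.05 - 0.89 = 0.16
Dr = 0.15 / 0.16 * 100
Dr = 93.75 %


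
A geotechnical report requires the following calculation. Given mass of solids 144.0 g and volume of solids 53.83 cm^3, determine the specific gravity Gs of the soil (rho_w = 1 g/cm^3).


Using Gs = m_s / (V_s * rho_w)
Since rho_w = 1 g/cm^3:
Gs = 144.0 / 53.83
Gs = 2.675


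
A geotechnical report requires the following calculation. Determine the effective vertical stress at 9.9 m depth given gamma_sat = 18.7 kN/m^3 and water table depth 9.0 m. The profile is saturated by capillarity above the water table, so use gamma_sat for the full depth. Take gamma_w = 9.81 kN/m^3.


Result: 176.3 kPa

Derivation:
Total stress = gamma_sat * depth
sigma = 18.7 * 9.9 = 185.13 kPa
Pore water pressure u = gamma_w * (depth - d_wt)
u = 9.81 * (9.9 - 9.0) = 8.829 kPa
Effective stress = sigma - u
sigma' = 185.13 - 8.829 = 176.3 kPa


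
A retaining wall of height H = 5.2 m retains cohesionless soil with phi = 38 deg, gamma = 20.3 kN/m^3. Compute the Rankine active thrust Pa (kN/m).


Result: 65.29 kN/m

Derivation:
Compute active earth pressure coefficient:
Ka = tan^2(45 - phi/2) = tan^2(26.0) = 0.237883
Compute active force:
Pa = 0.5 * Ka * gamma * H^2
Pa = 0.5 * 0.237883 * 20.3 * 5.2^2
Pa = 65.29 kN/m


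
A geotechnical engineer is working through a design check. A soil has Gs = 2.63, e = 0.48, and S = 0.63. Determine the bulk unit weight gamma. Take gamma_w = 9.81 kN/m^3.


Using gamma = gamma_w * (Gs + S*e) / (1 + e)
Numerator: Gs + S*e = 2.63 + 0.63*0.48 = 2.9324
Denominator: 1 + e = 1 + 0.48 = 1.48
gamma = 9.81 * 2.9324 / 1.48
gamma = 19.437 kN/m^3


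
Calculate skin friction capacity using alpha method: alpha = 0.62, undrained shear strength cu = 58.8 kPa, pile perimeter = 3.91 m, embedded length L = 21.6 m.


Using Qs = alpha * cu * perimeter * L
Qs = 0.62 * 58.8 * 3.91 * 21.6
Qs = 3078.93 kN


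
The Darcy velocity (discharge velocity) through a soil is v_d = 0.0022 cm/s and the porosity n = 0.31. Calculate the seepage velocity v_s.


Result: 0.0071 cm/s

Derivation:
Using v_s = v_d / n
v_s = 0.0022 / 0.31
v_s = 0.0071 cm/s


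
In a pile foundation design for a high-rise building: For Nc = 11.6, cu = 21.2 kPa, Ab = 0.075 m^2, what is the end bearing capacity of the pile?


Using Qb = Nc * cu * Ab
Qb = 11.6 * 21.2 * 0.075
Qb = 18.44 kN


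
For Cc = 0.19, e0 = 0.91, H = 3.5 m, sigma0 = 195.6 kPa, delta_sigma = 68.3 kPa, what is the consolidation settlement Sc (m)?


Using Sc = Cc * H / (1 + e0) * log10((sigma0 + delta_sigma) / sigma0)
Stress ratio = (195.6 + 68.3) / 195.6 = 1.34918
log10(1.34918) = 0.130071
Cc * H / (1 + e0) = 0.19 * 3.5 / (1 + 0.91) = 0.348168
Sc = 0.348168 * 0.130071
Sc = 0.0453 m


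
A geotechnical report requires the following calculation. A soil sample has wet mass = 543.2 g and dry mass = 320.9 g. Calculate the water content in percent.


Using w = (m_wet - m_dry) / m_dry * 100
m_wet - m_dry = 543.2 - 320.9 = 222.3 g
w = 222.3 / 320.9 * 100
w = 69.27 %


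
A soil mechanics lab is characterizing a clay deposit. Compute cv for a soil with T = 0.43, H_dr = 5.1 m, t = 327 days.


Using cv = T * H_dr^2 / t
H_dr^2 = 5.1^2 = 26.01
cv = 0.43 * 26.01 / 327
cv = 0.0342 m^2/day


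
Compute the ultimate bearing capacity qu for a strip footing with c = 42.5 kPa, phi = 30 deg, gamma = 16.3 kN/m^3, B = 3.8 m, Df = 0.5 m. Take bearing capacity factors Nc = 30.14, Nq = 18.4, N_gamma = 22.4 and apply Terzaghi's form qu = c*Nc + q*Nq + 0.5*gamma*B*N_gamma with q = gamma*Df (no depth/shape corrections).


Result: 2124.64 kPa

Derivation:
Compute qu = c*Nc + gamma*Df*Nq + 0.5*gamma*B*N_gamma
Term 1: 42.5 * 30.14 = 1280.95
Term 2: 16.3 * 0.5 * 18.4 = 149.96
Term 3: 0.5 * 16.3 * 3.8 * 22.4 = 693.728
qu = 1280.95 + 149.96 + 693.728
qu = 2124.64 kPa


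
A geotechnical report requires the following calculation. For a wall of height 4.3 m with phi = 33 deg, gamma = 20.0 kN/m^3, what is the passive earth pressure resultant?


Compute passive earth pressure coefficient:
Kp = tan^2(45 + phi/2) = tan^2(61.5) = 3.39212
Compute passive force:
Pp = 0.5 * Kp * gamma * H^2
Pp = 0.5 * 3.39212 * 20.0 * 4.3^2
Pp = 627.2 kN/m


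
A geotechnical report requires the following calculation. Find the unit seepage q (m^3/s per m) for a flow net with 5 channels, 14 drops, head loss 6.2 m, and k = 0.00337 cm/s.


Convert k to m/s for unit consistency with H:
k = 0.00337 cm/s = 0.00337 / 100 m/s = 3.37e-05 m/s
Using q = k * H * Nf / Nd
Nf / Nd = 5 / 14 = 0.3571
q = 3.37e-05 * 6.2 * 0.3571
q = 7.462e-05 m^3/s per m


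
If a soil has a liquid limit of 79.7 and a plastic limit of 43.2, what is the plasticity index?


Result: 36.5

Derivation:
Using PI = LL - PL
PI = 79.7 - 43.2
PI = 36.5


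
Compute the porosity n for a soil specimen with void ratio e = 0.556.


Using the relation n = e / (1 + e)
n = 0.556 / (1 + 0.556)
n = 0.556 / 1.556
n = 0.3573


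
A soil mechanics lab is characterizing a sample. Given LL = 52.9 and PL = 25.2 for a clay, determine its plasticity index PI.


Result: 27.7

Derivation:
Using PI = LL - PL
PI = 52.9 - 25.2
PI = 27.7


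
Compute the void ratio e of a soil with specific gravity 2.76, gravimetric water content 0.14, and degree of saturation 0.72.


Result: 0.5367

Derivation:
Using the relation e = Gs * w / S
e = 2.76 * 0.14 / 0.72
e = 0.5367


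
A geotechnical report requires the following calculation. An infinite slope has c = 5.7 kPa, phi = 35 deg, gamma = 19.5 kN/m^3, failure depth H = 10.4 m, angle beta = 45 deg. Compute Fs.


Result: 0.756

Derivation:
Using Fs = c / (gamma*H*sin(beta)*cos(beta)) + tan(phi)/tan(beta)
Cohesion contribution = 5.7 / (19.5*10.4*sin(45)*cos(45))
Cohesion contribution = 0.056213
Friction contribution = tan(35)/tan(45) = 0.700208
Fs = 0.056213 + 0.700208
Fs = 0.756


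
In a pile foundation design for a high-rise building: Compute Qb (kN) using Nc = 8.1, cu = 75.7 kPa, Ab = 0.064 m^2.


Using Qb = Nc * cu * Ab
Qb = 8.1 * 75.7 * 0.064
Qb = 39.24 kN


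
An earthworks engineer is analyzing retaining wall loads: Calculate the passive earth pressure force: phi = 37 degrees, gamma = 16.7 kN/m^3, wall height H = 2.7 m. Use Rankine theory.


Result: 244.87 kN/m

Derivation:
Compute passive earth pressure coefficient:
Kp = tan^2(45 + phi/2) = tan^2(63.5) = 4.022791
Compute passive force:
Pp = 0.5 * Kp * gamma * H^2
Pp = 0.5 * 4.022791 * 16.7 * 2.7^2
Pp = 244.87 kN/m


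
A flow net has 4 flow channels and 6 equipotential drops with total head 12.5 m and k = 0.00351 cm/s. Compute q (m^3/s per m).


Result: 0.0002925 m^3/s per m

Derivation:
Convert k to m/s for unit consistency with H:
k = 0.00351 cm/s = 0.00351 / 100 m/s = 3.51e-05 m/s
Using q = k * H * Nf / Nd
Nf / Nd = 4 / 6 = 0.6667
q = 3.51e-05 * 12.5 * 0.6667
q = 0.0002925 m^3/s per m


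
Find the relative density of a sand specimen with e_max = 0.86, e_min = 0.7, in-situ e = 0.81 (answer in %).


Using Dr = (e_max - e) / (e_max - e_min) * 100
e_max - e = 0.86 - 0.81 = 0.05
e_max - e_min = 0.86 - 0.7 = 0.16
Dr = 0.05 / 0.16 * 100
Dr = 31.25 %


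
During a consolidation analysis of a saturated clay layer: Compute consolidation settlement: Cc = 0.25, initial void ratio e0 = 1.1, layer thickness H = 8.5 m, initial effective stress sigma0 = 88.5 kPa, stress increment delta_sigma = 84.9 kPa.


Result: 0.2956 m

Derivation:
Using Sc = Cc * H / (1 + e0) * log10((sigma0 + delta_sigma) / sigma0)
Stress ratio = (88.5 + 84.9) / 88.5 = 1.95932
log10(1.95932) = 0.292106
Cc * H / (1 + e0) = 0.25 * 8.5 / (1 + 1.1) = 1.0119
Sc = 1.0119 * 0.292106
Sc = 0.2956 m


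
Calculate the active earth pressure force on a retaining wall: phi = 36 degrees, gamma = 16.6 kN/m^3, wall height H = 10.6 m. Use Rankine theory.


Compute active earth pressure coefficient:
Ka = tan^2(45 - phi/2) = tan^2(27.0) = 0.259616
Compute active force:
Pa = 0.5 * Ka * gamma * H^2
Pa = 0.5 * 0.259616 * 16.6 * 10.6^2
Pa = 242.11 kN/m


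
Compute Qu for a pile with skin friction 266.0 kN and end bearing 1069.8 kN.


Result: 1335.8 kN

Derivation:
Using Qu = Qf + Qb
Qu = 266.0 + 1069.8
Qu = 1335.8 kN


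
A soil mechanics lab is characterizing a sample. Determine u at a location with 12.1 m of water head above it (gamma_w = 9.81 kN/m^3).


Result: 118.7 kPa

Derivation:
Using u = gamma_w * h_w
u = 9.81 * 12.1
u = 118.7 kPa


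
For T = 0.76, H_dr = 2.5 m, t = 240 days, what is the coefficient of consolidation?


Using cv = T * H_dr^2 / t
H_dr^2 = 2.5^2 = 6.25
cv = 0.76 * 6.25 / 240
cv = 0.01979 m^2/day


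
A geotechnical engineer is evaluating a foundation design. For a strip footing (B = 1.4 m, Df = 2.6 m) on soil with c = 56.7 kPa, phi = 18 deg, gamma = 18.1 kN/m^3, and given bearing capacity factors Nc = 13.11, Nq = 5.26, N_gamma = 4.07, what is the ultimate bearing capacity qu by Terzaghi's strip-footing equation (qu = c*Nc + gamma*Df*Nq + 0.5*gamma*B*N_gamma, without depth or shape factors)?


Compute qu = c*Nc + gamma*Df*Nq + 0.5*gamma*B*N_gamma
Term 1: 56.7 * 13.11 = 743.337
Term 2: 18.1 * 2.6 * 5.26 = 247.5356
Term 3: 0.5 * 18.1 * 1.4 * 4.07 = 51.5669
qu = 743.337 + 247.5356 + 51.5669
qu = 1042.44 kPa


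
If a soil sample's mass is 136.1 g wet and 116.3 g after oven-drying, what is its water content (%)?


Using w = (m_wet - m_dry) / m_dry * 100
m_wet - m_dry = 136.1 - 116.3 = 19.8 g
w = 19.8 / 116.3 * 100
w = 17.02 %


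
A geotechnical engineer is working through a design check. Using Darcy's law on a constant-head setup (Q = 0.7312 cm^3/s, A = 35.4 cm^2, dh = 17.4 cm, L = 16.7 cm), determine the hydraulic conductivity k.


Compute hydraulic gradient:
i = dh / L = 17.4 / 16.7 = 1.04192
Then apply Darcy's law:
k = Q / (A * i)
k = 0.7312 / (35.4 * 1.04192)
k = 0.7312 / 36.8838
k = 0.019824 cm/s


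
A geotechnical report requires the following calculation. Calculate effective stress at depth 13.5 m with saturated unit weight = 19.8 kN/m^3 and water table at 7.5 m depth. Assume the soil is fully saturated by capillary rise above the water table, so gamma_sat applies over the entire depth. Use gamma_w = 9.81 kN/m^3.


Total stress = gamma_sat * depth
sigma = 19.8 * 13.5 = 267.3 kPa
Pore water pressure u = gamma_w * (depth - d_wt)
u = 9.81 * (13.5 - 7.5) = 58.86 kPa
Effective stress = sigma - u
sigma' = 267.3 - 58.86 = 208.44 kPa


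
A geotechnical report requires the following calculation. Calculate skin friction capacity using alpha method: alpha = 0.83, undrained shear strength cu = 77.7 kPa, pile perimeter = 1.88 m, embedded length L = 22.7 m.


Using Qs = alpha * cu * perimeter * L
Qs = 0.83 * 77.7 * 1.88 * 22.7
Qs = 2752.22 kN


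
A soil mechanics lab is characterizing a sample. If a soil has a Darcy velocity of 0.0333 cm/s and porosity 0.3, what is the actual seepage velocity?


Using v_s = v_d / n
v_s = 0.0333 / 0.3
v_s = 0.111 cm/s


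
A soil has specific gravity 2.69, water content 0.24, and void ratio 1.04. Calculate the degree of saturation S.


Using S = Gs * w / e
S = 2.69 * 0.24 / 1.04
S = 0.6208


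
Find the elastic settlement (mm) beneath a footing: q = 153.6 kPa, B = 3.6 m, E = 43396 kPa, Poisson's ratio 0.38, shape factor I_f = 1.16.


Using Se = q * B * (1 - nu^2) * I_f / E
1 - nu^2 = 1 - 0.38^2 = 0.8556
Se = 153.6 * 3.6 * 0.8556 * 1.16 / 43396
Se = 0.012647 m
Convert to mm: Se = 0.012647 * 1000 = 12.647 mm


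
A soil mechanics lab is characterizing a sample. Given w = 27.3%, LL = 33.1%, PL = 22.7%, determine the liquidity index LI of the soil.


First compute the plasticity index:
PI = LL - PL = 33.1 - 22.7 = 10.4
Then compute the liquidity index:
LI = (w - PL) / PI
LI = (27.3 - 22.7) / 10.4
LI = 0.442


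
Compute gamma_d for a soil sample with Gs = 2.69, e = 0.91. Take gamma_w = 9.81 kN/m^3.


Using gamma_d = Gs * gamma_w / (1 + e)
gamma_d = 2.69 * 9.81 / (1 + 0.91)
gamma_d = 2.69 * 9.81 / 1.91
gamma_d = 13.816 kN/m^3


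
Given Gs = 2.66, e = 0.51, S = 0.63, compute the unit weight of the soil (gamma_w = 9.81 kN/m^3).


Using gamma = gamma_w * (Gs + S*e) / (1 + e)
Numerator: Gs + S*e = 2.66 + 0.63*0.51 = 2.9813
Denominator: 1 + e = 1 + 0.51 = 1.51
gamma = 9.81 * 2.9813 / 1.51
gamma = 19.369 kN/m^3


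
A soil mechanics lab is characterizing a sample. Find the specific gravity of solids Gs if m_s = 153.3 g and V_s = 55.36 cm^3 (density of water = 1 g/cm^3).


Result: 2.769

Derivation:
Using Gs = m_s / (V_s * rho_w)
Since rho_w = 1 g/cm^3:
Gs = 153.3 / 55.36
Gs = 2.769


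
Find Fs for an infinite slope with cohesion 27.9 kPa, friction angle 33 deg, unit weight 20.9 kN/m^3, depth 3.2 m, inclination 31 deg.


Result: 2.026

Derivation:
Using Fs = c / (gamma*H*sin(beta)*cos(beta)) + tan(phi)/tan(beta)
Cohesion contribution = 27.9 / (20.9*3.2*sin(31)*cos(31))
Cohesion contribution = 0.944937
Friction contribution = tan(33)/tan(31) = 1.0808
Fs = 0.944937 + 1.0808
Fs = 2.026


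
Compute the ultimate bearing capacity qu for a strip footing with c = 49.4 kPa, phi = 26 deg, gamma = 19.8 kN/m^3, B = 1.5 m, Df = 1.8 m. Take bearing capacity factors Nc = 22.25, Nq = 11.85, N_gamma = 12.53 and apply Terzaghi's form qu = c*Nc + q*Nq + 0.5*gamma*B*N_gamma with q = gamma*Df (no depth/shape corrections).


Compute qu = c*Nc + gamma*Df*Nq + 0.5*gamma*B*N_gamma
Term 1: 49.4 * 22.25 = 1099.15
Term 2: 19.8 * 1.8 * 11.85 = 422.334
Term 3: 0.5 * 19.8 * 1.5 * 12.53 = 186.0705
qu = 1099.15 + 422.334 + 186.0705
qu = 1707.55 kPa


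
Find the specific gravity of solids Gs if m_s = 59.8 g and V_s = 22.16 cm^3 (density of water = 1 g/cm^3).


Using Gs = m_s / (V_s * rho_w)
Since rho_w = 1 g/cm^3:
Gs = 59.8 / 22.16
Gs = 2.699


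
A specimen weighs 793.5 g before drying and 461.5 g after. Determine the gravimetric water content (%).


Using w = (m_wet - m_dry) / m_dry * 100
m_wet - m_dry = 793.5 - 461.5 = 332.0 g
w = 332.0 / 461.5 * 100
w = 71.94 %


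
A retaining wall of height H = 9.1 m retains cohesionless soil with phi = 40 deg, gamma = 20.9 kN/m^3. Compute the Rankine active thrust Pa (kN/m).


Result: 188.17 kN/m

Derivation:
Compute active earth pressure coefficient:
Ka = tan^2(45 - phi/2) = tan^2(25.0) = 0.217443
Compute active force:
Pa = 0.5 * Ka * gamma * H^2
Pa = 0.5 * 0.217443 * 20.9 * 9.1^2
Pa = 188.17 kN/m


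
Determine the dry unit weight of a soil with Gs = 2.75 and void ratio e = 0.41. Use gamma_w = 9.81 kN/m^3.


Result: 19.133 kN/m^3

Derivation:
Using gamma_d = Gs * gamma_w / (1 + e)
gamma_d = 2.75 * 9.81 / (1 + 0.41)
gamma_d = 2.75 * 9.81 / 1.41
gamma_d = 19.133 kN/m^3


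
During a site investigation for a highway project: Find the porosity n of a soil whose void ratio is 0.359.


Result: 0.2642

Derivation:
Using the relation n = e / (1 + e)
n = 0.359 / (1 + 0.359)
n = 0.359 / 1.359
n = 0.2642


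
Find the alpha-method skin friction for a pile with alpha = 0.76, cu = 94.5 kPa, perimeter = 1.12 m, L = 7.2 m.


Result: 579.16 kN

Derivation:
Using Qs = alpha * cu * perimeter * L
Qs = 0.76 * 94.5 * 1.12 * 7.2
Qs = 579.16 kN


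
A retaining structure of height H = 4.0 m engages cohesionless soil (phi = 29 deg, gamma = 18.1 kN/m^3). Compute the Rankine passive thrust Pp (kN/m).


Compute passive earth pressure coefficient:
Kp = tan^2(45 + phi/2) = tan^2(59.5) = 2.88206
Compute passive force:
Pp = 0.5 * Kp * gamma * H^2
Pp = 0.5 * 2.88206 * 18.1 * 4.0^2
Pp = 417.32 kN/m


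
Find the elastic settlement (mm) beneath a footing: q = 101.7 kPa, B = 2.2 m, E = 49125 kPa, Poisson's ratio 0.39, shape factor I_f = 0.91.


Using Se = q * B * (1 - nu^2) * I_f / E
1 - nu^2 = 1 - 0.39^2 = 0.8479
Se = 101.7 * 2.2 * 0.8479 * 0.91 / 49125
Se = 0.003514 m
Convert to mm: Se = 0.003514 * 1000 = 3.514 mm


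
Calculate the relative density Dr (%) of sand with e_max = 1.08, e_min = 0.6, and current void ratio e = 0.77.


Using Dr = (e_max - e) / (e_max - e_min) * 100
e_max - e = 1.08 - 0.77 = 0.31
e_max - e_min = 1.08 - 0.6 = 0.48
Dr = 0.31 / 0.48 * 100
Dr = 64.58 %


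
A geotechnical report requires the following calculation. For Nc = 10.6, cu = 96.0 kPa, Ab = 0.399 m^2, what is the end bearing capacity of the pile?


Using Qb = Nc * cu * Ab
Qb = 10.6 * 96.0 * 0.399
Qb = 406.02 kN


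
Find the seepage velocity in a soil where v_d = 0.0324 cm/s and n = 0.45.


Using v_s = v_d / n
v_s = 0.0324 / 0.45
v_s = 0.072 cm/s


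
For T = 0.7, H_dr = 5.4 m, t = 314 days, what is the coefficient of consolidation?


Using cv = T * H_dr^2 / t
H_dr^2 = 5.4^2 = 29.16
cv = 0.7 * 29.16 / 314
cv = 0.06501 m^2/day


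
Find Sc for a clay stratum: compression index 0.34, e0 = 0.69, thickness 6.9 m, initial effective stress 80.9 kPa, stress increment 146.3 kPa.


Using Sc = Cc * H / (1 + e0) * log10((sigma0 + delta_sigma) / sigma0)
Stress ratio = (80.9 + 146.3) / 80.9 = 2.80841
log10(2.80841) = 0.44846
Cc * H / (1 + e0) = 0.34 * 6.9 / (1 + 0.69) = 1.38817
Sc = 1.38817 * 0.44846
Sc = 0.6225 m


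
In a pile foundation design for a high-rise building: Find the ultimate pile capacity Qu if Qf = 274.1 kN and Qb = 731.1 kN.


Result: 1005.2 kN

Derivation:
Using Qu = Qf + Qb
Qu = 274.1 + 731.1
Qu = 1005.2 kN


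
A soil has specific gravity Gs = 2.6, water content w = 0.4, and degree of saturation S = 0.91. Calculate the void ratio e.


Using the relation e = Gs * w / S
e = 2.6 * 0.4 / 0.91
e = 1.1429


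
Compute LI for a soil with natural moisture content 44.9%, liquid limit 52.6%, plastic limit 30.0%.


First compute the plasticity index:
PI = LL - PL = 52.6 - 30.0 = 22.6
Then compute the liquidity index:
LI = (w - PL) / PI
LI = (44.9 - 30.0) / 22.6
LI = 0.659


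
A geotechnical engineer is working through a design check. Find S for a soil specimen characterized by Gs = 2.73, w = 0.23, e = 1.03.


Using S = Gs * w / e
S = 2.73 * 0.23 / 1.03
S = 0.6096


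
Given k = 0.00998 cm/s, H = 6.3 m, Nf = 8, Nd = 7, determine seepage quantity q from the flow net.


Result: 0.0007186 m^3/s per m

Derivation:
Convert k to m/s for unit consistency with H:
k = 0.00998 cm/s = 0.00998 / 100 m/s = 9.98e-05 m/s
Using q = k * H * Nf / Nd
Nf / Nd = 8 / 7 = 1.1429
q = 9.98e-05 * 6.3 * 1.1429
q = 0.0007186 m^3/s per m


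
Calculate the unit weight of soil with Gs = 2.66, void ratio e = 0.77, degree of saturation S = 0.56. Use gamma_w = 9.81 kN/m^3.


Using gamma = gamma_w * (Gs + S*e) / (1 + e)
Numerator: Gs + S*e = 2.66 + 0.56*0.77 = 3.0912
Denominator: 1 + e = 1 + 0.77 = 1.77
gamma = 9.81 * 3.0912 / 1.77
gamma = 17.133 kN/m^3


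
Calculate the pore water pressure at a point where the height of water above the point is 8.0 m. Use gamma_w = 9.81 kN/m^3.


Result: 78.48 kPa

Derivation:
Using u = gamma_w * h_w
u = 9.81 * 8.0
u = 78.48 kPa


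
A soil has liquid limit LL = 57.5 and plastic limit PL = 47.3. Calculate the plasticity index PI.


Using PI = LL - PL
PI = 57.5 - 47.3
PI = 10.2


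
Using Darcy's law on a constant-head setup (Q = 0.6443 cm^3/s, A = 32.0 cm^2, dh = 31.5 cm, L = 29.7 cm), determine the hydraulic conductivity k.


Result: 0.018984 cm/s

Derivation:
Compute hydraulic gradient:
i = dh / L = 31.5 / 29.7 = 1.06061
Then apply Darcy's law:
k = Q / (A * i)
k = 0.6443 / (32.0 * 1.06061)
k = 0.6443 / 33.9394
k = 0.018984 cm/s


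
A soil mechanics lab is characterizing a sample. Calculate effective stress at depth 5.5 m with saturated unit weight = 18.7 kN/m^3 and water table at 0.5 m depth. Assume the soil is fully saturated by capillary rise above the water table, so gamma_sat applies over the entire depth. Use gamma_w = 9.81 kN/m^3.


Result: 53.8 kPa

Derivation:
Total stress = gamma_sat * depth
sigma = 18.7 * 5.5 = 102.85 kPa
Pore water pressure u = gamma_w * (depth - d_wt)
u = 9.81 * (5.5 - 0.5) = 49.05 kPa
Effective stress = sigma - u
sigma' = 102.85 - 49.05 = 53.8 kPa


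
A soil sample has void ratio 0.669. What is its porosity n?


Result: 0.4008

Derivation:
Using the relation n = e / (1 + e)
n = 0.669 / (1 + 0.669)
n = 0.669 / 1.669
n = 0.4008


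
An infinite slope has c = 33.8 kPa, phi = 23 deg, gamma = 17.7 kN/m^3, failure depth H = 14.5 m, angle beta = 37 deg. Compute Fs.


Result: 0.837

Derivation:
Using Fs = c / (gamma*H*sin(beta)*cos(beta)) + tan(phi)/tan(beta)
Cohesion contribution = 33.8 / (17.7*14.5*sin(37)*cos(37))
Cohesion contribution = 0.274008
Friction contribution = tan(23)/tan(37) = 0.563297
Fs = 0.274008 + 0.563297
Fs = 0.837


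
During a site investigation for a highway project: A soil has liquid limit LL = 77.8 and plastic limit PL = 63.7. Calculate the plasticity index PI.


Result: 14.1

Derivation:
Using PI = LL - PL
PI = 77.8 - 63.7
PI = 14.1


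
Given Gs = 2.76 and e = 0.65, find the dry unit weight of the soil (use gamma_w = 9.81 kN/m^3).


Using gamma_d = Gs * gamma_w / (1 + e)
gamma_d = 2.76 * 9.81 / (1 + 0.65)
gamma_d = 2.76 * 9.81 / 1.65
gamma_d = 16.409 kN/m^3


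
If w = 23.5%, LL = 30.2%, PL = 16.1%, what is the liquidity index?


First compute the plasticity index:
PI = LL - PL = 30.2 - 16.1 = 14.1
Then compute the liquidity index:
LI = (w - PL) / PI
LI = (23.5 - 16.1) / 14.1
LI = 0.525


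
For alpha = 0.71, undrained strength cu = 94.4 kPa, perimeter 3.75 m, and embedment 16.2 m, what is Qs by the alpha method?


Result: 4071.71 kN

Derivation:
Using Qs = alpha * cu * perimeter * L
Qs = 0.71 * 94.4 * 3.75 * 16.2
Qs = 4071.71 kN


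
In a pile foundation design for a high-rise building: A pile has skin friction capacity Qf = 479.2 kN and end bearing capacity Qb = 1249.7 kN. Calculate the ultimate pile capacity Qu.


Using Qu = Qf + Qb
Qu = 479.2 + 1249.7
Qu = 1728.9 kN


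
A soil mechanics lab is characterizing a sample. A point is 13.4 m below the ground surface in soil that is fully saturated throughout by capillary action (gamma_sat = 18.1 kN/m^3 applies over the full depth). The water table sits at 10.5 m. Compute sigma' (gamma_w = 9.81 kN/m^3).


Result: 214.09 kPa

Derivation:
Total stress = gamma_sat * depth
sigma = 18.1 * 13.4 = 242.54 kPa
Pore water pressure u = gamma_w * (depth - d_wt)
u = 9.81 * (13.4 - 10.5) = 28.449 kPa
Effective stress = sigma - u
sigma' = 242.54 - 28.449 = 214.09 kPa


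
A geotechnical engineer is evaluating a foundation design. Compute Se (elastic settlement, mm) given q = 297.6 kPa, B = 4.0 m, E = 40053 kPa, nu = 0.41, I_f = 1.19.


Using Se = q * B * (1 - nu^2) * I_f / E
1 - nu^2 = 1 - 0.41^2 = 0.8319
Se = 297.6 * 4.0 * 0.8319 * 1.19 / 40053
Se = 0.029422 m
Convert to mm: Se = 0.029422 * 1000 = 29.422 mm


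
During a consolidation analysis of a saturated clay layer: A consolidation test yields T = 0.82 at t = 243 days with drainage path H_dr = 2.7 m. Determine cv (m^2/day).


Using cv = T * H_dr^2 / t
H_dr^2 = 2.7^2 = 7.29
cv = 0.82 * 7.29 / 243
cv = 0.0246 m^2/day


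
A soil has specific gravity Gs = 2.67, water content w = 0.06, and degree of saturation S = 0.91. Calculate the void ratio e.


Using the relation e = Gs * w / S
e = 2.67 * 0.06 / 0.91
e = 0.176


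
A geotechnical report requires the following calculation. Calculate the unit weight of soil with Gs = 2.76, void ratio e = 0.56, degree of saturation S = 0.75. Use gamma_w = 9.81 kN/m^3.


Using gamma = gamma_w * (Gs + S*e) / (1 + e)
Numerator: Gs + S*e = 2.76 + 0.75*0.56 = 3.18
Denominator: 1 + e = 1 + 0.56 = 1.56
gamma = 9.81 * 3.18 / 1.56
gamma = 19.997 kN/m^3


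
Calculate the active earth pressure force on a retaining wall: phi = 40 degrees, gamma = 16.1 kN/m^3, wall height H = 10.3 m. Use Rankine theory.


Compute active earth pressure coefficient:
Ka = tan^2(45 - phi/2) = tan^2(25.0) = 0.217443
Compute active force:
Pa = 0.5 * Ka * gamma * H^2
Pa = 0.5 * 0.217443 * 16.1 * 10.3^2
Pa = 185.7 kN/m


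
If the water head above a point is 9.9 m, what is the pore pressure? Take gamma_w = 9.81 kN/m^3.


Using u = gamma_w * h_w
u = 9.81 * 9.9
u = 97.12 kPa


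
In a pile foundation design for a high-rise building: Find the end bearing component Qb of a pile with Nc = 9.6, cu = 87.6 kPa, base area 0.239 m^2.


Using Qb = Nc * cu * Ab
Qb = 9.6 * 87.6 * 0.239
Qb = 200.99 kN


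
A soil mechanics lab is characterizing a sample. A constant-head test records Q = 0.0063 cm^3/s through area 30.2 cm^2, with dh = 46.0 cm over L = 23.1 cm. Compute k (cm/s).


Result: 0.000105 cm/s

Derivation:
Compute hydraulic gradient:
i = dh / L = 46.0 / 23.1 = 1.99134
Then apply Darcy's law:
k = Q / (A * i)
k = 0.0063 / (30.2 * 1.99134)
k = 0.0063 / 60.1385
k = 0.000105 cm/s


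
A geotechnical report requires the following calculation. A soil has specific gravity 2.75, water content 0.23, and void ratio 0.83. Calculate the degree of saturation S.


Using S = Gs * w / e
S = 2.75 * 0.23 / 0.83
S = 0.762


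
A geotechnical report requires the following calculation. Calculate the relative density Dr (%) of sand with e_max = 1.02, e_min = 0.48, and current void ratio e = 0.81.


Using Dr = (e_max - e) / (e_max - e_min) * 100
e_max - e = 1.02 - 0.81 = 0.21
e_max - e_min = 1.02 - 0.48 = 0.54
Dr = 0.21 / 0.54 * 100
Dr = 38.89 %


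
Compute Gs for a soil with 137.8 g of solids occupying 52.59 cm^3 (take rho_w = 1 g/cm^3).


Using Gs = m_s / (V_s * rho_w)
Since rho_w = 1 g/cm^3:
Gs = 137.8 / 52.59
Gs = 2.62


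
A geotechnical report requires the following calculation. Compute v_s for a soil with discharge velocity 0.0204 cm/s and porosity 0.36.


Result: 0.05667 cm/s

Derivation:
Using v_s = v_d / n
v_s = 0.0204 / 0.36
v_s = 0.05667 cm/s


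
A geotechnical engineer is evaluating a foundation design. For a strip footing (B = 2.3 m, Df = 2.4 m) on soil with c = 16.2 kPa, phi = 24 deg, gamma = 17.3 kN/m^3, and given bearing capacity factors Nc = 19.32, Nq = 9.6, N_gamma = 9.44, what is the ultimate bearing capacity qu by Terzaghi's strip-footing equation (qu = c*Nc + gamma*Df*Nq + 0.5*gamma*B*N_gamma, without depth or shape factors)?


Compute qu = c*Nc + gamma*Df*Nq + 0.5*gamma*B*N_gamma
Term 1: 16.2 * 19.32 = 312.984
Term 2: 17.3 * 2.4 * 9.6 = 398.592
Term 3: 0.5 * 17.3 * 2.3 * 9.44 = 187.8088
qu = 312.984 + 398.592 + 187.8088
qu = 899.38 kPa


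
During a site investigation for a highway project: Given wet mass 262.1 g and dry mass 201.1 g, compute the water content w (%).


Using w = (m_wet - m_dry) / m_dry * 100
m_wet - m_dry = 262.1 - 201.1 = 61.0 g
w = 61.0 / 201.1 * 100
w = 30.33 %


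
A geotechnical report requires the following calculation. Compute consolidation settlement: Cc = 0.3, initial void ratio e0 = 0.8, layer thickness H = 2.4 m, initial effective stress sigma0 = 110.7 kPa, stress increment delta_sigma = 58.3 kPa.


Using Sc = Cc * H / (1 + e0) * log10((sigma0 + delta_sigma) / sigma0)
Stress ratio = (110.7 + 58.3) / 110.7 = 1.52665
log10(1.52665) = 0.183739
Cc * H / (1 + e0) = 0.3 * 2.4 / (1 + 0.8) = 0.4
Sc = 0.4 * 0.183739
Sc = 0.0735 m


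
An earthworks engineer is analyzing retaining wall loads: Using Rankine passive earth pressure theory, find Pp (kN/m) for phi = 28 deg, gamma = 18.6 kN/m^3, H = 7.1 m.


Result: 1298.53 kN/m

Derivation:
Compute passive earth pressure coefficient:
Kp = tan^2(45 + phi/2) = tan^2(59.0) = 2.769826
Compute passive force:
Pp = 0.5 * Kp * gamma * H^2
Pp = 0.5 * 2.769826 * 18.6 * 7.1^2
Pp = 1298.53 kN/m


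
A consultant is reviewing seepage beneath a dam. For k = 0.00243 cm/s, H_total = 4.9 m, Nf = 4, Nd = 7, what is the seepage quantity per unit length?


Result: 6.804e-05 m^3/s per m

Derivation:
Convert k to m/s for unit consistency with H:
k = 0.00243 cm/s = 0.00243 / 100 m/s = 2.43e-05 m/s
Using q = k * H * Nf / Nd
Nf / Nd = 4 / 7 = 0.5714
q = 2.43e-05 * 4.9 * 0.5714
q = 6.804e-05 m^3/s per m


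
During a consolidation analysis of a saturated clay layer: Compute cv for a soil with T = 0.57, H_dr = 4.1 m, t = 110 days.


Result: 0.08711 m^2/day

Derivation:
Using cv = T * H_dr^2 / t
H_dr^2 = 4.1^2 = 16.81
cv = 0.57 * 16.81 / 110
cv = 0.08711 m^2/day


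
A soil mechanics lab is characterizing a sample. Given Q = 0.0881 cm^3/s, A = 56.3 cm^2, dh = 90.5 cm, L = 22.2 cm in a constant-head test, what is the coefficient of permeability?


Result: 0.000384 cm/s

Derivation:
Compute hydraulic gradient:
i = dh / L = 90.5 / 22.2 = 4.07658
Then apply Darcy's law:
k = Q / (A * i)
k = 0.0881 / (56.3 * 4.07658)
k = 0.0881 / 229.511
k = 0.000384 cm/s


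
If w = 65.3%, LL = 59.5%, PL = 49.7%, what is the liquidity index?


First compute the plasticity index:
PI = LL - PL = 59.5 - 49.7 = 9.8
Then compute the liquidity index:
LI = (w - PL) / PI
LI = (65.3 - 49.7) / 9.8
LI = 1.592


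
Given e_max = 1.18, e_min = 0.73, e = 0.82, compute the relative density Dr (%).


Result: 80.0 %

Derivation:
Using Dr = (e_max - e) / (e_max - e_min) * 100
e_max - e = 1.18 - 0.82 = 0.36
e_max - e_min = 1.18 - 0.73 = 0.45
Dr = 0.36 / 0.45 * 100
Dr = 80.0 %


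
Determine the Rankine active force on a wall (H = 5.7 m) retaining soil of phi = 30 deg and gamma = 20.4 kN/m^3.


Result: 110.47 kN/m

Derivation:
Compute active earth pressure coefficient:
Ka = tan^2(45 - phi/2) = tan^2(30.0) = 0.333333
Compute active force:
Pa = 0.5 * Ka * gamma * H^2
Pa = 0.5 * 0.333333 * 20.4 * 5.7^2
Pa = 110.47 kN/m


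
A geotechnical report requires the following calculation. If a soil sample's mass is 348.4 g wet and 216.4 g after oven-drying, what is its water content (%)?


Using w = (m_wet - m_dry) / m_dry * 100
m_wet - m_dry = 348.4 - 216.4 = 132.0 g
w = 132.0 / 216.4 * 100
w = 61.0 %


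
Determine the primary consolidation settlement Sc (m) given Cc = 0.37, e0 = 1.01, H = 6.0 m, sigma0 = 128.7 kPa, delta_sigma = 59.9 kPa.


Using Sc = Cc * H / (1 + e0) * log10((sigma0 + delta_sigma) / sigma0)
Stress ratio = (128.7 + 59.9) / 128.7 = 1.46542
log10(1.46542) = 0.165963
Cc * H / (1 + e0) = 0.37 * 6.0 / (1 + 1.01) = 1.10448
Sc = 1.10448 * 0.165963
Sc = 0.1833 m


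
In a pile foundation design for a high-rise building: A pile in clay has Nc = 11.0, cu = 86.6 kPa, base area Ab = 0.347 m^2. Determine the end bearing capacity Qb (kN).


Result: 330.55 kN

Derivation:
Using Qb = Nc * cu * Ab
Qb = 11.0 * 86.6 * 0.347
Qb = 330.55 kN


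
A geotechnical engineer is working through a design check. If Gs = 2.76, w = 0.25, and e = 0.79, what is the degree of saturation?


Result: 0.8734

Derivation:
Using S = Gs * w / e
S = 2.76 * 0.25 / 0.79
S = 0.8734


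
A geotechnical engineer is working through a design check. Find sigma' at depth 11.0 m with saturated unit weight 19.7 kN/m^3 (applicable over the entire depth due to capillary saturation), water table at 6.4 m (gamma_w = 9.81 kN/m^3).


Total stress = gamma_sat * depth
sigma = 19.7 * 11.0 = 216.7 kPa
Pore water pressure u = gamma_w * (depth - d_wt)
u = 9.81 * (11.0 - 6.4) = 45.126 kPa
Effective stress = sigma - u
sigma' = 216.7 - 45.126 = 171.57 kPa


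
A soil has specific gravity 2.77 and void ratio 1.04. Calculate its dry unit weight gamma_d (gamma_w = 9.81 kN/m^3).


Result: 13.32 kN/m^3

Derivation:
Using gamma_d = Gs * gamma_w / (1 + e)
gamma_d = 2.77 * 9.81 / (1 + 1.04)
gamma_d = 2.77 * 9.81 / 2.04
gamma_d = 13.32 kN/m^3


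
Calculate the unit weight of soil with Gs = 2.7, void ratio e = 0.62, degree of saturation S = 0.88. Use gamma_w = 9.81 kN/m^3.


Result: 19.654 kN/m^3

Derivation:
Using gamma = gamma_w * (Gs + S*e) / (1 + e)
Numerator: Gs + S*e = 2.7 + 0.88*0.62 = 3.2456
Denominator: 1 + e = 1 + 0.62 = 1.62
gamma = 9.81 * 3.2456 / 1.62
gamma = 19.654 kN/m^3


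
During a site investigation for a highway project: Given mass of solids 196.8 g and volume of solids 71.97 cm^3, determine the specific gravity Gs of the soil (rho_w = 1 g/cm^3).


Using Gs = m_s / (V_s * rho_w)
Since rho_w = 1 g/cm^3:
Gs = 196.8 / 71.97
Gs = 2.734


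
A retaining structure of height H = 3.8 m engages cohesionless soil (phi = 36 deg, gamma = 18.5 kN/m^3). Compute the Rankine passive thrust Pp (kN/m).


Result: 514.49 kN/m

Derivation:
Compute passive earth pressure coefficient:
Kp = tan^2(45 + phi/2) = tan^2(63.0) = 3.85184
Compute passive force:
Pp = 0.5 * Kp * gamma * H^2
Pp = 0.5 * 3.85184 * 18.5 * 3.8^2
Pp = 514.49 kN/m


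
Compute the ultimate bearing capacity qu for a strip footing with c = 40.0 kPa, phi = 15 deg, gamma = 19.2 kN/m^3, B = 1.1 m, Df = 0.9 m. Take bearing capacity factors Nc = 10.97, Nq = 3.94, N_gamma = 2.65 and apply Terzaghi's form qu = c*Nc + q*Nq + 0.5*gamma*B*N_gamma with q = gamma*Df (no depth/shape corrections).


Result: 534.87 kPa

Derivation:
Compute qu = c*Nc + gamma*Df*Nq + 0.5*gamma*B*N_gamma
Term 1: 40.0 * 10.97 = 438.8
Term 2: 19.2 * 0.9 * 3.94 = 68.0832
Term 3: 0.5 * 19.2 * 1.1 * 2.65 = 27.984
qu = 438.8 + 68.0832 + 27.984
qu = 534.87 kPa


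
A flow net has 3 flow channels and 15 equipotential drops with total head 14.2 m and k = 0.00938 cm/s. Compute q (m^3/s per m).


Result: 0.0002664 m^3/s per m

Derivation:
Convert k to m/s for unit consistency with H:
k = 0.00938 cm/s = 0.00938 / 100 m/s = 9.38e-05 m/s
Using q = k * H * Nf / Nd
Nf / Nd = 3 / 15 = 0.2
q = 9.38e-05 * 14.2 * 0.2
q = 0.0002664 m^3/s per m


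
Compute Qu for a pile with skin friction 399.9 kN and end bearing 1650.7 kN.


Result: 2050.6 kN

Derivation:
Using Qu = Qf + Qb
Qu = 399.9 + 1650.7
Qu = 2050.6 kN


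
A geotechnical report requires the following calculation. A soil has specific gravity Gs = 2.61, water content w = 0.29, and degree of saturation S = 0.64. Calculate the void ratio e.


Using the relation e = Gs * w / S
e = 2.61 * 0.29 / 0.64
e = 1.1827


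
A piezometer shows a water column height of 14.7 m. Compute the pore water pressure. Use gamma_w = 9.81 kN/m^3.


Using u = gamma_w * h_w
u = 9.81 * 14.7
u = 144.21 kPa


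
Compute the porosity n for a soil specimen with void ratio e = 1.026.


Using the relation n = e / (1 + e)
n = 1.026 / (1 + 1.026)
n = 1.026 / 2.026
n = 0.5064


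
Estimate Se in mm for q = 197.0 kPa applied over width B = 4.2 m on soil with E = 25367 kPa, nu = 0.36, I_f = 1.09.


Using Se = q * B * (1 - nu^2) * I_f / E
1 - nu^2 = 1 - 0.36^2 = 0.8704
Se = 197.0 * 4.2 * 0.8704 * 1.09 / 25367
Se = 0.030945 m
Convert to mm: Se = 0.030945 * 1000 = 30.945 mm


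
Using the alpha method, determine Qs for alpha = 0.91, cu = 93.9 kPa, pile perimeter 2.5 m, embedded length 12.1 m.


Result: 2584.83 kN

Derivation:
Using Qs = alpha * cu * perimeter * L
Qs = 0.91 * 93.9 * 2.5 * 12.1
Qs = 2584.83 kN


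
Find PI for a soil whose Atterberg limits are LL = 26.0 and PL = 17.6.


Using PI = LL - PL
PI = 26.0 - 17.6
PI = 8.4


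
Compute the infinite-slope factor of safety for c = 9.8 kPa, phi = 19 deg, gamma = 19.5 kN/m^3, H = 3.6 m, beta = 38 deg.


Result: 0.728

Derivation:
Using Fs = c / (gamma*H*sin(beta)*cos(beta)) + tan(phi)/tan(beta)
Cohesion contribution = 9.8 / (19.5*3.6*sin(38)*cos(38))
Cohesion contribution = 0.28775
Friction contribution = tan(19)/tan(38) = 0.440719
Fs = 0.28775 + 0.440719
Fs = 0.728
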